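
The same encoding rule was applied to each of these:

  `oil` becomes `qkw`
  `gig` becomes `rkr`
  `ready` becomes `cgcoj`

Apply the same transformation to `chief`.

nskgq

The rule splits by letter class: vowels +2, consonants +11.
Applying it to chief: c(cons)+11=n, h(cons)+11=s, i(vowel)+2=k, e(vowel)+2=g, f(cons)+11=q.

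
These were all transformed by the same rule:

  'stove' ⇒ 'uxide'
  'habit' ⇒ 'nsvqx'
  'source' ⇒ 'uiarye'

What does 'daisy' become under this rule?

bsqum

s(18)→u(20) and t(19)→x(23) fit y≡3x+18 (mod 26); the inverse of 3 mod 26 is 9. This is an affine cipher: with a=0,…,z=25, each position x becomes (3x+18) mod 26.
Applying it to daisy: d(3)→3·3+18≡1=b; a(0)→3·0+18≡18=s; i(8)→3·8+18≡16=q; s(18)→3·18+18≡20=u; y(24)→3·24+18≡12=m (all mod 26).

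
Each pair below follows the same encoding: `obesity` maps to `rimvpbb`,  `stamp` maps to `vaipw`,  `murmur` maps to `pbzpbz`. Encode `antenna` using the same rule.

dubhuvd

Shifts by position in obesity: pos 0: o→r (+3), pos 1: b→i (+7), pos 2: e→m (+8), pos 3: s→v (+3), pos 4: i→p (+7), pos 5: t→b (+8) — repeating every 3. The shifts repeat in a cycle of length 3: positions 0,1,… shift by +3, +7, +8, then the pattern repeats.
For antenna: a+3=d, n+7=u, t+8=b, e+3=h, n+7=u, n+8=v, a+3=d.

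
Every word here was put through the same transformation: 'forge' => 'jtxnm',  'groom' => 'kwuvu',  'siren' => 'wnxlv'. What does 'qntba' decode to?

minus

In forge: f→j is +4, o→t is +5, r→x is +6, g→n is +7 — the shift increases by 1 each position. The shift increases by 1 at each position, starting from +4: 4, 5, 6, ….
Undoing it on qntba: q−4=m, n−5=i, t−6=n, b−7=u, a−8=s.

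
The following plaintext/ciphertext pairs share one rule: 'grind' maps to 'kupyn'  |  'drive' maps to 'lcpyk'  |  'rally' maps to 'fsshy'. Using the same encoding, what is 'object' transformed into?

ajlqiv

The output letters match the input read backwards, each shifted +7: grind reversed is dnirg. The word is reversed, then every letter is shifted forward by 7.
Applying it to object: reverse → tcejbo; then shift: t+7=a, c+7=j, e+7=l, j+7=q, b+7=i, o+7=v.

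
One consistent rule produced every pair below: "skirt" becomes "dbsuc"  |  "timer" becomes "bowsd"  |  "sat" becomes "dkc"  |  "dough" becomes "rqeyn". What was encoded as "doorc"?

Two steps: reverse the string, then apply a Caesar shift of +10.
Undoing it on doorc: shift back: d−10=t, o−10=e, o−10=e, r−10=h, c−10=s → teehs; then reverse → sheet.

sheet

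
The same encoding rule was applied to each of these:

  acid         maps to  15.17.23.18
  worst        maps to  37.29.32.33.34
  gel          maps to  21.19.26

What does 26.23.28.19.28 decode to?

linen

Each letter is replaced by its alphabet position (a=1..z=26) + 14.
Reversing it on 26.23.28.19.28: 26→(26−14)÷1=12=l, 23→(23−14)÷1=9=i, 28→(28−14)÷1=14=n, 19→(19−14)÷1=5=e, 28→(28−14)÷1=14=n.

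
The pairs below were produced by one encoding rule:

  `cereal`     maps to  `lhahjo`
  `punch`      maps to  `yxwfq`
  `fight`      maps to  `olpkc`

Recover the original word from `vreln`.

Shifts by position in cereal: pos 0: c→l (+9), pos 1: e→h (+3), pos 2: r→a (+9), pos 3: e→h (+3) — repeating every 2. The shifts repeat in a cycle of length 2: positions 0,1,… shift by +9, +3, then the pattern repeats.
Decoding vreln: v−9=m, r−3=o, e−9=v, l−3=i, n−9=e.

movie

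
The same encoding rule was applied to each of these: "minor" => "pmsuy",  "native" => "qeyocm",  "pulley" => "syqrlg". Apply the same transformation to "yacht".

behna

In minor: m→p is +3, i→m is +4, n→s is +5, o→u is +6 — the shift increases by 1 each position. Each letter shifts forward by (position + 3), i.e. 3, 4, 5, … — the shift grows by one for each successive letter.
For yacht: y+3=b, a+4=e, c+5=h, h+6=n, t+7=a.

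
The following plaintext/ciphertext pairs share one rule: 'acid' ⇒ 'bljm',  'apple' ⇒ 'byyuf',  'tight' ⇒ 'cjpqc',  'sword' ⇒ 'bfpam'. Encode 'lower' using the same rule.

upffa

The shift depends on letter class: consonant c→l is +9, but vowel a→b is +1. The rule splits by letter class: vowels +1, consonants +9.
For lower: l(cons)+9=u, o(vowel)+1=p, w(cons)+9=f, e(vowel)+1=f, r(cons)+9=a.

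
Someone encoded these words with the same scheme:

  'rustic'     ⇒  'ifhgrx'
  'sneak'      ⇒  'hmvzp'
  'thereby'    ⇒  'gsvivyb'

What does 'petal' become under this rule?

Each pair mirrors across the alphabet (r↔i, u↔f, s↔h): positions sum to 25. Each letter is replaced by its mirror in the alphabet: a↔z, b↔y, c↔x, and so on (the Atbash cipher).
On petal: p↔k, e↔v, t↔g, a↔z, l↔o.

kvgzo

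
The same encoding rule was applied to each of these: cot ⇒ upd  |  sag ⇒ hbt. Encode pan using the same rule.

obq

The word is reversed, then every letter is shifted forward by 1.
Applying it to pan: reverse → nap; then shift: n+1=o, a+1=b, p+1=q.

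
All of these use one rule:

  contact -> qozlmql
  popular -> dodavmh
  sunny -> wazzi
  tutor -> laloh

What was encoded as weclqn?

switch

This is an affine cipher: with a=0,…,z=25, each position x becomes (15x+12) mod 26.
Undoing it on weclqn: w(22)→7·(22−12)≡18=s; e(4)→7·(4−12)≡22=w; c(2)→7·(2−12)≡8=i; l(11)→7·(11−12)≡19=t; q(16)→7·(16−12)≡2=c; n(13)→7·(13−12)≡7=h (all mod 26).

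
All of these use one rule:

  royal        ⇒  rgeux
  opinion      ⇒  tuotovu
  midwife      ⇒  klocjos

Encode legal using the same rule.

rgmkr

Read the word backwards and shift each letter +6.
On legal: reverse → lagel; then shift: l+6=r, a+6=g, g+6=m, e+6=k, l+6=r.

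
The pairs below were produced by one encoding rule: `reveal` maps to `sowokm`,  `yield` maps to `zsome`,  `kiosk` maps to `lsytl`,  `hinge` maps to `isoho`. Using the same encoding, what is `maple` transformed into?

The shift depends on letter class: consonant r→s is +1, but vowel e→o is +10. Vowels shift forward by 10 and consonants shift forward by 1.
For maple: m(cons)+1=n, a(vowel)+10=k, p(cons)+1=q, l(cons)+1=m, e(vowel)+10=o.

nkqmo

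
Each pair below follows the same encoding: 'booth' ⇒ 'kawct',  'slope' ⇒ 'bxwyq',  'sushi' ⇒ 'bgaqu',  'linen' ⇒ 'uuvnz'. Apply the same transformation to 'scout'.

It's a Vigenère-style cipher with numeric key [9,12,8]: position i shifts by key[i mod 3].
For scout: s+9=b, c+12=o, o+8=w, u+9=d, t+12=f.

bowdf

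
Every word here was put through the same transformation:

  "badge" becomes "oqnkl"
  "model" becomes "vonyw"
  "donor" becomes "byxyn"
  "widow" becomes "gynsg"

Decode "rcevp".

The output letters match the input read backwards, each shifted +10: badge reversed is egdab. Read the word backwards and shift each letter +10.
Undoing it on rcevp: shift back: r−10=h, c−10=s, e−10=u, v−10=l, p−10=f → hsulf; then reverse → flush.

flush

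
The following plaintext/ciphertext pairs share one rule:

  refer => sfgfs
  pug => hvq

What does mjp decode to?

The output letters match the input read backwards, each shifted +1: refer reversed is refer. The word is reversed, then every letter is shifted forward by 1.
Decoding mjp: shift back: m−1=l, j−1=i, p−1=o → lio; then reverse → oil.

oil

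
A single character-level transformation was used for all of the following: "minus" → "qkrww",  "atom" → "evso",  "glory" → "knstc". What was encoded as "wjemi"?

It's a Vigenère-style cipher with numeric key [4,2]: position i shifts by key[i mod 2].
Decoding wjemi: w−4=s, j−2=h, e−4=a, m−2=k, i−4=e.

shake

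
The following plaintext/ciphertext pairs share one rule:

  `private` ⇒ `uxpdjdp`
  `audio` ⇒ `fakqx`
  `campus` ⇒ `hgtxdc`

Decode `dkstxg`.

In private: p→u is +5, r→x is +6, i→p is +7, v→d is +8 — the shift increases by 1 each position. The shift increases by 1 at each position, starting from +5: 5, 6, 7, ….
Undoing it on dkstxg: d−5=y, k−6=e, s−7=l, t−8=l, x−9=o, g−10=w.

yellow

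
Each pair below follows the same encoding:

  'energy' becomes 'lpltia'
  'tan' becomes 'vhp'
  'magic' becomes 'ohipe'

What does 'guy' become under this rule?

iba

The shift depends on letter class: consonant n→p is +2, but vowel e→l is +7. The rule splits by letter class: vowels +7, consonants +2.
Applying it to guy: g(cons)+2=i, u(vowel)+7=b, y(cons)+2=a.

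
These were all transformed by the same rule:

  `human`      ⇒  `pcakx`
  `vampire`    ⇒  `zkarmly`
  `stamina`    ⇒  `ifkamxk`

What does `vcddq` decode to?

fully

h(7)→p(15) and u(20)→c(2) fit y≡23x+10 (mod 26); the inverse of 23 mod 26 is 17. Treating letters as 0–25, the rule is x ↦ 23x + 10 (mod 26).
Decoding vcddq: v(21)→17·(21−10)≡5=f; c(2)→17·(2−10)≡20=u; d(3)→17·(3−10)≡11=l; d(3)→17·(3−10)≡11=l; q(16)→17·(16−10)≡24=y (all mod 26).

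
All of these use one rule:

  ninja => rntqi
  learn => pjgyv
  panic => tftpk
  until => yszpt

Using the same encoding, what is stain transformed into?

Each letter shifts forward by (position + 4), i.e. 4, 5, 6, … — the shift grows by one for each successive letter.
On stain: s+4=w, t+5=y, a+6=g, i+7=p, n+8=v.

wygpv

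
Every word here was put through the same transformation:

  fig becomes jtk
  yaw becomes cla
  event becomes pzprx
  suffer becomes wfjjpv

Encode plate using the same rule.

The shift depends on letter class: consonant f→j is +4, but vowel i→t is +11. The rule splits by letter class: vowels +11, consonants +4.
For plate: p(cons)+4=t, l(cons)+4=p, a(vowel)+11=l, t(cons)+4=x, e(vowel)+11=p.

tplxp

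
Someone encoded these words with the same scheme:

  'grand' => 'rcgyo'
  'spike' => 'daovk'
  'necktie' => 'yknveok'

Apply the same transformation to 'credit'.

Vowels shift forward by 6 and consonants shift forward by 11.
On credit: c(cons)+11=n, r(cons)+11=c, e(vowel)+6=k, d(cons)+11=o, i(vowel)+6=o, t(cons)+11=e.

nckooe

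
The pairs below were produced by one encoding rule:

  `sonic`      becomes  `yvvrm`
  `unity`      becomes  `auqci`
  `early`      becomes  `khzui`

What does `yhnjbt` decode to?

In sonic: s→y is +6, o→v is +7, n→v is +8, i→r is +9 — the shift increases by 1 each position. Letter i (0-indexed) is shifted by i+6, so successive shifts are 6, 7, 8, ….
Undoing it on yhnjbt: y−6=s, h−7=a, n−8=f, j−9=a, b−10=r, t−11=i.

safari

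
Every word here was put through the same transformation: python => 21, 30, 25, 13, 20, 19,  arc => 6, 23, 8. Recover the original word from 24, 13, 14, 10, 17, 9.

p is letter #16 and maps to 21: an offset of 5. The number is (letter's place in the alphabet, a=1) + 5.
Reversing it on 24, 13, 14, 10, 17, 9: 24→(24−5)÷1=19=s, 13→(13−5)÷1=8=h, 14→(14−5)÷1=9=i, 10→(10−5)÷1=5=e, 17→(17−5)÷1=12=l, 9→(9−5)÷1=4=d.

shield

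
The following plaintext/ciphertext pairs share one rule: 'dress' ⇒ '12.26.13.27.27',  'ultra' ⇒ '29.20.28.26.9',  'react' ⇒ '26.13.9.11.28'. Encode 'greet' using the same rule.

15.26.13.13.28

d is letter #4 and maps to 12: an offset of 8. The number is (letter's place in the alphabet, a=1) + 8.
On greet: g=7→15, r=18→26, e=5→13, e=5→13, t=20→28.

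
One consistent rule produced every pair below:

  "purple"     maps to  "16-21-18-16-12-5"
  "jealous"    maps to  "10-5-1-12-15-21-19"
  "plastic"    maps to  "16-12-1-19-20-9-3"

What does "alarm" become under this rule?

1-12-1-18-13

p is letter #16 and maps to 16: an offset of 0. Each letter is replaced by its alphabet position (a=1, b=2, …, z=26).
For alarm: a=1→1, l=12→12, a=1→1, r=18→18, m=13→13.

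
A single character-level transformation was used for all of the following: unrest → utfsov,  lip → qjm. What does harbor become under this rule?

The output letters match the input read backwards, each shifted +1: unrest reversed is tsernu. Two steps: reverse the string, then apply a Caesar shift of +1.
On harbor: reverse → robrah; then shift: r+1=s, o+1=p, b+1=c, r+1=s, a+1=b, h+1=i.

spcsbi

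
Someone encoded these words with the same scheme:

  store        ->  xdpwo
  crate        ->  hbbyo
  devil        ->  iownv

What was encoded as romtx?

melon

A repeating key of period 3 is used — shifts +5, +10, +1 over and over.
Reversing it on romtx: r−5=m, o−10=e, m−1=l, t−5=o, x−10=n.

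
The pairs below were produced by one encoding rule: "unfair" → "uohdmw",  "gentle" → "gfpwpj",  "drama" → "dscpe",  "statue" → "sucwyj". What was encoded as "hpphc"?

In unfair: u→u is +0, n→o is +1, f→h is +2, a→d is +3 — the shift increases by 1 each position. The shift increases by 1 at each position, starting from +0: 0, 1, 2, ….
Decoding hpphc: h−0=h, p−1=o, p−2=n, h−3=e, c−4=y.

honey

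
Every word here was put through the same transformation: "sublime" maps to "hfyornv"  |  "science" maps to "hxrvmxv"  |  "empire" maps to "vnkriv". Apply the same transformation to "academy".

Each pair mirrors across the alphabet (s↔h, u↔f, b↔y): positions sum to 25. Letters are reflected about the middle of the alphabet (position → 25−position): Atbash.
Applying it to academy: a↔z, c↔x, a↔z, d↔w, e↔v, m↔n, y↔b.

zxzwvnb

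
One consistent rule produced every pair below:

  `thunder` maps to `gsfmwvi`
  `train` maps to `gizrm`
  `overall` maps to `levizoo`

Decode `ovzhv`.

lease

Each pair mirrors across the alphabet (t↔g, h↔s, u↔f): positions sum to 25. This is the alphabet-reversal cipher (Atbash): a becomes z, b becomes y, etc.
Undoing it on ovzhv: o↔l, v↔e, z↔a, h↔s, v↔e.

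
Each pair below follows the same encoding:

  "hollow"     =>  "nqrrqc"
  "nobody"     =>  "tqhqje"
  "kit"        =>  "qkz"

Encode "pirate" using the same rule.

The shift depends on letter class: consonant h→n is +6, but vowel o→q is +2. Two shifts are in play — +2 for a/e/i/o/u, +6 for every other letter.
On pirate: p(cons)+6=v, i(vowel)+2=k, r(cons)+6=x, a(vowel)+2=c, t(cons)+6=z, e(vowel)+2=g.

vkxczg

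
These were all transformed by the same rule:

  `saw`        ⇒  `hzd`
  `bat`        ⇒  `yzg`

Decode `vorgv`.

elite

Each pair mirrors across the alphabet (s↔h, a↔z, w↔d): positions sum to 25. Letters are reflected about the middle of the alphabet (position → 25−position): Atbash.
Undoing it on vorgv: v↔e, o↔l, r↔i, g↔t, v↔e.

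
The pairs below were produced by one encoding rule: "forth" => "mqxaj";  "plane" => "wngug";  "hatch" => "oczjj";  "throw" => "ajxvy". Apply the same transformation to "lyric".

saxpe

A repeating key of period 3 is used — shifts +7, +2, +6 over and over.
Applying it to lyric: l+7=s, y+2=a, r+6=x, i+7=p, c+2=e.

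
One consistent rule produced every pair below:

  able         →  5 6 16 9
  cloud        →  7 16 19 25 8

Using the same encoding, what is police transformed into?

Letters become their 1-based position plus 4 (so a→5, b→6, …).
For police: p=16→20, o=15→19, l=12→16, i=9→13, c=3→7, e=5→9.

20 19 16 13 7 9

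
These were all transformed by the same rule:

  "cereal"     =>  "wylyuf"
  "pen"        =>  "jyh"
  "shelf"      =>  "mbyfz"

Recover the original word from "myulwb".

This is a Caesar cipher with shift 20.
Undoing it on myulwb: m−20=s, y−20=e, u−20=a, l−20=r, w−20=c, b−20=h.

search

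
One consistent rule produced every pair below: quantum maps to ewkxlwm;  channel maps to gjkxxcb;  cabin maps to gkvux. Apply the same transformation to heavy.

q(16)→e(4) and u(20)→w(22) fit y≡11x+10 (mod 26); the inverse of 11 mod 26 is 19. Treating letters as 0–25, the rule is x ↦ 11x + 10 (mod 26).
For heavy: h(7)→11·7+10≡9=j; e(4)→11·4+10≡2=c; a(0)→11·0+10≡10=k; v(21)→11·21+10≡7=h; y(24)→11·24+10≡14=o (all mod 26).

jckho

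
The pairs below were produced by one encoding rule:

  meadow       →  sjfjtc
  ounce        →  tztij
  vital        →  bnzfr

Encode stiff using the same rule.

yznll

The shift depends on letter class: consonant m→s is +6, but vowel e→j is +5. The rule splits by letter class: vowels +5, consonants +6.
For stiff: s(cons)+6=y, t(cons)+6=z, i(vowel)+5=n, f(cons)+6=l, f(cons)+6=l.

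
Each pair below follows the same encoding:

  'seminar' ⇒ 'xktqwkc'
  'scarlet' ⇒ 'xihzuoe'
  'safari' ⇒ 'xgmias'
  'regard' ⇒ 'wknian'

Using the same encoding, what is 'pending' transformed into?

ukulrxr

In seminar: s→x is +5, e→k is +6, m→t is +7, i→q is +8 — the shift increases by 1 each position. Each letter shifts forward by (position + 5), i.e. 5, 6, 7, … — the shift grows by one for each successive letter.
Applying it to pending: p+5=u, e+6=k, n+7=u, d+8=l, i+9=r, n+10=x, g+11=r.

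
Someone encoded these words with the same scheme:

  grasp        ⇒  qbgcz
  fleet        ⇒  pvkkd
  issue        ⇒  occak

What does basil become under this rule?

The shift depends on letter class: consonant g→q is +10, but vowel a→g is +6. The rule splits by letter class: vowels +6, consonants +10.
On basil: b(cons)+10=l, a(vowel)+6=g, s(cons)+10=c, i(vowel)+6=o, l(cons)+10=v.

lgcov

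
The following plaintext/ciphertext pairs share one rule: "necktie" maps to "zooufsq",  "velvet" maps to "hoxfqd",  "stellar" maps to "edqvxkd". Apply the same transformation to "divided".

It's a Vigenère-style cipher with numeric key [12,10]: position i shifts by key[i mod 2].
On divided: d+12=p, i+10=s, v+12=h, i+10=s, d+12=p, e+10=o, d+12=p.

pshspop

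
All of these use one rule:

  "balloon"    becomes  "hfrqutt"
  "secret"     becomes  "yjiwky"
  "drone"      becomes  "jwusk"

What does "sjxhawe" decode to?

Shifts by position in balloon: pos 0: b→h (+6), pos 1: a→f (+5), pos 2: l→r (+6), pos 3: l→q (+5) — repeating every 2. The shifts repeat in a cycle of length 2: positions 0,1,… shift by +6, +5, then the pattern repeats.
Reversing it on sjxhawe: s−6=m, j−5=e, x−6=r, h−5=c, a−6=u, w−5=r, e−6=y.

mercury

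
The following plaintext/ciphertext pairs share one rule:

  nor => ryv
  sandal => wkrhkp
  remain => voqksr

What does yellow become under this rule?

coppya

The rule splits by letter class: vowels +10, consonants +4.
For yellow: y(cons)+4=c, e(vowel)+10=o, l(cons)+4=p, l(cons)+4=p, o(vowel)+10=y, w(cons)+4=a.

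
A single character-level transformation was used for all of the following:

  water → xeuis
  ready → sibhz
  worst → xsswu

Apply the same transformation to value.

wemyf

Shifts by position in water: pos 0: w→x (+1), pos 1: a→e (+4), pos 2: t→u (+1), pos 3: e→i (+4) — repeating every 2. A repeating key of period 2 is used — shifts +1, +4 over and over.
On value: v+1=w, a+4=e, l+1=m, u+4=y, e+1=f.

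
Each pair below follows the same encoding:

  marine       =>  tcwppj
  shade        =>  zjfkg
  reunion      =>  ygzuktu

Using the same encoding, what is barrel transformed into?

icwygq

Shifts by position in marine: pos 0: m→t (+7), pos 1: a→c (+2), pos 2: r→w (+5), pos 3: i→p (+7), pos 4: n→p (+2), pos 5: e→j (+5) — repeating every 3. The shifts repeat in a cycle of length 3: positions 0,1,… shift by +7, +2, +5, then the pattern repeats.
On barrel: b+7=i, a+2=c, r+5=w, r+7=y, e+2=g, l+5=q.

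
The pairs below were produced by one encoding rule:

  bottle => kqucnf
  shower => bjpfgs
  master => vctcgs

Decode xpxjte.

onward

It's a Vigenère-style cipher with numeric key [9,2,1]: position i shifts by key[i mod 3].
Undoing it on xpxjte: x−9=o, p−2=n, x−1=w, j−9=a, t−2=r, e−1=d.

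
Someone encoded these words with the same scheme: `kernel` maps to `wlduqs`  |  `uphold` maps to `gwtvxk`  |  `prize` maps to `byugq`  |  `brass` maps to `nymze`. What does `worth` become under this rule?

ivdat

Shifts by position in kernel: pos 0: k→w (+12), pos 1: e→l (+7), pos 2: r→d (+12), pos 3: n→u (+7) — repeating every 2. It's a Vigenère-style cipher with numeric key [12,7]: position i shifts by key[i mod 2].
For worth: w+12=i, o+7=v, r+12=d, t+7=a, h+12=t.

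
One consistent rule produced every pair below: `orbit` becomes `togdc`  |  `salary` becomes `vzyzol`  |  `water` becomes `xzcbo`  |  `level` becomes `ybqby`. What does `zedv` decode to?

axis

o(14)→t(19) and r(17)→o(14) fit y≡7x+25 (mod 26); the inverse of 7 mod 26 is 15. This is an affine cipher: with a=0,…,z=25, each position x becomes (7x+25) mod 26.
Decoding zedv: z(25)→15·(25−25)≡0=a; e(4)→15·(4−25)≡23=x; d(3)→15·(3−25)≡8=i; v(21)→15·(21−25)≡18=s (all mod 26).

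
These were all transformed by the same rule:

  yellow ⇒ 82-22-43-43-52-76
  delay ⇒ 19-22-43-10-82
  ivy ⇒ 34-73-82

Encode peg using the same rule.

y(#25)→82 and e(#5)→22: differences scale by 3, so n = 3·pos + 7. The formula is n = 3×(alphabet index, a=1) + 7.
Applying it to peg: p=16→55, e=5→22, g=7→28.

55-22-28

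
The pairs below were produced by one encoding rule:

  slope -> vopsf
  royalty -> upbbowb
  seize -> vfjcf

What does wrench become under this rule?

zufqfk

Two shifts are in play — +1 for a/e/i/o/u, +3 for every other letter.
Applying it to wrench: w(cons)+3=z, r(cons)+3=u, e(vowel)+1=f, n(cons)+3=q, c(cons)+3=f, h(cons)+3=k.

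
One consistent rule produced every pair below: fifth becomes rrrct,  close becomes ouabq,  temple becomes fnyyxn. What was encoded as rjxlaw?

falcon

Shifts by position in fifth: pos 0: f→r (+12), pos 1: i→r (+9), pos 2: f→r (+12), pos 3: t→c (+9) — repeating every 2. It's a Vigenère-style cipher with numeric key [12,9]: position i shifts by key[i mod 2].
Undoing it on rjxlaw: r−12=f, j−9=a, x−12=l, l−9=c, a−12=o, w−9=n.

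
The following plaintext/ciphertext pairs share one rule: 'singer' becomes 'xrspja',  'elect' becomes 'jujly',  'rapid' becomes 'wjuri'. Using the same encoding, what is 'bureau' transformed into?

Shifts by position in singer: pos 0: s→x (+5), pos 1: i→r (+9), pos 2: n→s (+5), pos 3: g→p (+9) — repeating every 2. It's a Vigenère-style cipher with numeric key [5,9]: position i shifts by key[i mod 2].
On bureau: b+5=g, u+9=d, r+5=w, e+9=n, a+5=f, u+9=d.

gdwnfd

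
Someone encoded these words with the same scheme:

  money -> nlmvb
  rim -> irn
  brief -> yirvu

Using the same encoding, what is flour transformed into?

uolfi

Each pair mirrors across the alphabet (m↔n, o↔l, n↔m): positions sum to 25. Letters are reflected about the middle of the alphabet (position → 25−position): Atbash.
For flour: f↔u, l↔o, o↔l, u↔f, r↔i.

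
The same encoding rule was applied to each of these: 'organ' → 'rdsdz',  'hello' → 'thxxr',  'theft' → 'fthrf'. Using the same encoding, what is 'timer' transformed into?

flyhd

The shift depends on letter class: consonant r→d is +12, but vowel o→r is +3. Two shifts are in play — +3 for a/e/i/o/u, +12 for every other letter.
For timer: t(cons)+12=f, i(vowel)+3=l, m(cons)+12=y, e(vowel)+3=h, r(cons)+12=d.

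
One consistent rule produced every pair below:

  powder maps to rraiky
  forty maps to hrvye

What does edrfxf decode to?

In powder: p→r is +2, o→r is +3, w→a is +4, d→i is +5 — the shift increases by 1 each position. The shift increases by 1 at each position, starting from +2: 2, 3, 4, ….
Decoding edrfxf: e−2=c, d−3=a, r−4=n, f−5=a, x−6=r, f−7=y.

canary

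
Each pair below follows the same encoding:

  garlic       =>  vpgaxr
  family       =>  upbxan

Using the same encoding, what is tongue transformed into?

idcvjt

This is a Caesar cipher with shift 15.
For tongue: t+15=i, o+15=d, n+15=c, g+15=v, u+15=j, e+15=t.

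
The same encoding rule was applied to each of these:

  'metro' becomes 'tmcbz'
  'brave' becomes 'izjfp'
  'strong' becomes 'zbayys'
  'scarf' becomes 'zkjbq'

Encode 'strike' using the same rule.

zbasvq

In metro: m→t is +7, e→m is +8, t→c is +9, r→b is +10 — the shift increases by 1 each position. The shift increases by 1 at each position, starting from +7: 7, 8, 9, ….
Applying it to strike: s+7=z, t+8=b, r+9=a, i+10=s, k+11=v, e+12=q.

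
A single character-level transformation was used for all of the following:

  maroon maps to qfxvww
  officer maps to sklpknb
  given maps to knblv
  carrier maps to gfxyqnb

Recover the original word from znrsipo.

In maroon: m→q is +4, a→f is +5, r→x is +6, o→v is +7 — the shift increases by 1 each position. Letter i (0-indexed) is shifted by i+4, so successive shifts are 4, 5, 6, ….
Reversing it on znrsipo: z−4=v, n−5=i, r−6=l, s−7=l, i−8=a, p−9=g, o−10=e.

village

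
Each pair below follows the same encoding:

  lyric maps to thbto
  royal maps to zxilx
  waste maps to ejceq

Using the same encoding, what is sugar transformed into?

adqld

The shift increases by 1 at each position, starting from +8: 8, 9, 10, ….
On sugar: s+8=a, u+9=d, g+10=q, a+11=l, r+12=d.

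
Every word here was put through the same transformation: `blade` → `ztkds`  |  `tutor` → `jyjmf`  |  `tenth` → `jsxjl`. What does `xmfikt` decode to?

normal

b(1)→z(25) and l(11)→t(19) fit y≡15x+10 (mod 26); the inverse of 15 mod 26 is 7. Treating letters as 0–25, the rule is x ↦ 15x + 10 (mod 26).
Undoing it on xmfikt: x(23)→7·(23−10)≡13=n; m(12)→7·(12−10)≡14=o; f(5)→7·(5−10)≡17=r; i(8)→7·(8−10)≡12=m; k(10)→7·(10−10)≡0=a; t(19)→7·(19−10)≡11=l (all mod 26).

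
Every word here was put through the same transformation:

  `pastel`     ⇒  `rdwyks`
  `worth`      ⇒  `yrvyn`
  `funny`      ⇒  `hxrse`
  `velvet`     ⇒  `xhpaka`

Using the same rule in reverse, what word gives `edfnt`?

cabin

In pastel: p→r is +2, a→d is +3, s→w is +4, t→y is +5 — the shift increases by 1 each position. The shift increases by 1 at each position, starting from +2: 2, 3, 4, ….
Decoding edfnt: e−2=c, d−3=a, f−4=b, n−5=i, t−6=n.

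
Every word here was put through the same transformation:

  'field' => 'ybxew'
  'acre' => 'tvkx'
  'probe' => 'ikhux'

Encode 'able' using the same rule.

tuex

Compare letters: f→y is +19, i→b is +19, e→x is +19 — a constant shift. Each letter is shifted forward by 19 in the alphabet (a Caesar shift of +19).
For able: a+19=t, b+19=u, l+19=e, e+19=x.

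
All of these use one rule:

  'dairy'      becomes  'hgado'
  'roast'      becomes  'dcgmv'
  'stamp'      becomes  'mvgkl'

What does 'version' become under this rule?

Each letter's alphabet position (a=0..z=25) is mapped through 9·x+6 mod 26 — an affine cipher.
On version: v(21)→9·21+6≡13=n; e(4)→9·4+6≡16=q; r(17)→9·17+6≡3=d; s(18)→9·18+6≡12=m; i(8)→9·8+6≡0=a; o(14)→9·14+6≡2=c; n(13)→9·13+6≡19=t (all mod 26).

nqdmact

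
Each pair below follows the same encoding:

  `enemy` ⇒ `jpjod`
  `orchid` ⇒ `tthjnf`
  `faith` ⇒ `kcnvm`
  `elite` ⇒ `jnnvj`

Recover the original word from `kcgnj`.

Shifts by position in enemy: pos 0: e→j (+5), pos 1: n→p (+2), pos 2: e→j (+5), pos 3: m→o (+2) — repeating every 2. It's a Vigenère-style cipher with numeric key [5,2]: position i shifts by key[i mod 2].
Reversing it on kcgnj: k−5=f, c−2=a, g−5=b, n−2=l, j−5=e.

fable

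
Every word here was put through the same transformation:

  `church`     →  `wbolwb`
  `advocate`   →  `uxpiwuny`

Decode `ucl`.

Compare letters: c→w is +20, h→b is +20, u→o is +20 — a constant shift. Each letter is shifted forward by 20 in the alphabet (a Caesar shift of +20).
Decoding ucl: u−20=a, c−20=i, l−20=r.

air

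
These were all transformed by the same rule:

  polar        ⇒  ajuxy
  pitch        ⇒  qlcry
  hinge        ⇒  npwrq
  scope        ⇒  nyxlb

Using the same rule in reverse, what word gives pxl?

The output letters match the input read backwards, each shifted +9: polar reversed is ralop. Two steps: reverse the string, then apply a Caesar shift of +9.
Decoding pxl: shift back: p−9=g, x−9=o, l−9=c → goc; then reverse → cog.

cog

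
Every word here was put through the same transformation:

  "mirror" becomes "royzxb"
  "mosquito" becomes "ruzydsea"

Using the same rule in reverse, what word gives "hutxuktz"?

complain

The shift increases by 1 at each position, starting from +5: 5, 6, 7, ….
Undoing it on hutxuktz: h−5=c, u−6=o, t−7=m, x−8=p, u−9=l, k−10=a, t−11=i, z−12=n.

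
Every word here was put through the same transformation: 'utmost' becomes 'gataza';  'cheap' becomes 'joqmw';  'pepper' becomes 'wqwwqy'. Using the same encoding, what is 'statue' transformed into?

zamagq

The rule splits by letter class: vowels +12, consonants +7.
For statue: s(cons)+7=z, t(cons)+7=a, a(vowel)+12=m, t(cons)+7=a, u(vowel)+12=g, e(vowel)+12=q.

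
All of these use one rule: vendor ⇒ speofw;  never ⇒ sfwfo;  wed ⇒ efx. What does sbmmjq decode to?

The output letters match the input read backwards, each shifted +1: vendor reversed is rodnev. Two steps: reverse the string, then apply a Caesar shift of +1.
Decoding sbmmjq: shift back: s−1=r, b−1=a, m−1=l, m−1=l, j−1=i, q−1=p → rallip; then reverse → pillar.

pillar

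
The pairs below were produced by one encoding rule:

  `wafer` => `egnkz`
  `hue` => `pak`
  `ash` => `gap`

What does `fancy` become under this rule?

Two shifts are in play — +6 for a/e/i/o/u, +8 for every other letter.
Applying it to fancy: f(cons)+8=n, a(vowel)+6=g, n(cons)+8=v, c(cons)+8=k, y(cons)+8=g.

ngvkg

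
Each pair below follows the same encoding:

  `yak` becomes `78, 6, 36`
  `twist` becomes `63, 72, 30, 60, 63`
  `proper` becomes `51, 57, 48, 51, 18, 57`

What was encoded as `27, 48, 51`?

hop

y(#25)→78 and a(#1)→6: differences scale by 3, so n = 3·pos + 3. Each letter becomes 3×(its alphabet position, a=1..z=26) + 3.
Reversing it on 27, 48, 51: 27→(27−3)÷3=8=h, 48→(48−3)÷3=15=o, 51→(51−3)÷3=16=p.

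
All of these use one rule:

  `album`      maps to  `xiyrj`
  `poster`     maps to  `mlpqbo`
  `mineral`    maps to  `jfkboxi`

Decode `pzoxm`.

Compare letters: a→x is +23, l→i is +23, b→y is +23 — a constant shift. It's a constant shift of +23 (ROT23).
Decoding pzoxm: p−23=s, z−23=c, o−23=r, x−23=a, m−23=p.

scrap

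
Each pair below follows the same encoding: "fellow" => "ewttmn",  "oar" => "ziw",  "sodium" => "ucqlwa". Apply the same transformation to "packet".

Read the word backwards and shift each letter +8.
Applying it to packet: reverse → tekcap; then shift: t+8=b, e+8=m, k+8=s, c+8=k, a+8=i, p+8=x.

bmskix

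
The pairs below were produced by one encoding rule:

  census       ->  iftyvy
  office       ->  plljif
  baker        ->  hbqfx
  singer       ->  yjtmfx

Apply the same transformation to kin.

The shift depends on letter class: consonant c→i is +6, but vowel e→f is +1. Two shifts are in play — +1 for a/e/i/o/u, +6 for every other letter.
On kin: k(cons)+6=q, i(vowel)+1=j, n(cons)+6=t.

qjt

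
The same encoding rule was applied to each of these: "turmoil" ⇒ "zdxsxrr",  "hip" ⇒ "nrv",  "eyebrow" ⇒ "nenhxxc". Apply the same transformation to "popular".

The rule splits by letter class: vowels +9, consonants +6.
Applying it to popular: p(cons)+6=v, o(vowel)+9=x, p(cons)+6=v, u(vowel)+9=d, l(cons)+6=r, a(vowel)+9=j, r(cons)+6=x.

vxvdrjx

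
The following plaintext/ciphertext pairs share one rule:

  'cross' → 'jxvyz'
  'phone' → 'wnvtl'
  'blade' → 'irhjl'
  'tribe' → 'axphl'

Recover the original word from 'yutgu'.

Shifts by position in cross: pos 0: c→j (+7), pos 1: r→x (+6), pos 2: o→v (+7), pos 3: s→y (+6) — repeating every 2. The shifts repeat in a cycle of length 2: positions 0,1,… shift by +7, +6, then the pattern repeats.
Decoding yutgu: y−7=r, u−6=o, t−7=m, g−6=a, u−7=n.

roman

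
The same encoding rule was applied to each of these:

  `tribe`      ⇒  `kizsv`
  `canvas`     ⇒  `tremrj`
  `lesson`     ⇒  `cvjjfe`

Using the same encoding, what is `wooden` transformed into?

Every letter moves 17 places later in the alphabet, wrapping around z→a.
On wooden: w+17=n, o+17=f, o+17=f, d+17=u, e+17=v, n+17=e.

nffuve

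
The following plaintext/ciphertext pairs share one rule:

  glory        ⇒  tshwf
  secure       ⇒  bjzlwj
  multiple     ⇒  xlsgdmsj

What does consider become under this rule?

zhcbdejw

g(6)→t(19) and l(11)→s(18) fit y≡5x+15 (mod 26); the inverse of 5 mod 26 is 21. Treating letters as 0–25, the rule is x ↦ 5x + 15 (mod 26).
For consider: c(2)→5·2+15≡25=z; o(14)→5·14+15≡7=h; n(13)→5·13+15≡2=c; s(18)→5·18+15≡1=b; i(8)→5·8+15≡3=d; d(3)→5·3+15≡4=e; e(4)→5·4+15≡9=j; r(17)→5·17+15≡22=w (all mod 26).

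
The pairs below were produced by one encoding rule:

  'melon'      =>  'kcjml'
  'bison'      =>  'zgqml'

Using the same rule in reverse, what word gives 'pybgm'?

radio

Every letter moves 24 places later in the alphabet, wrapping around z→a.
Reversing it on pybgm: p−24=r, y−24=a, b−24=d, g−24=i, m−24=o.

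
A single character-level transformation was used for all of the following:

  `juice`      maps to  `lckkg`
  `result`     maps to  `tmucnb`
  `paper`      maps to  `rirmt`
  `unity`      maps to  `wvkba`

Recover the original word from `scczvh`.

Shifts by position in juice: pos 0: j→l (+2), pos 1: u→c (+8), pos 2: i→k (+2), pos 3: c→k (+8) — repeating every 2. It's a Vigenère-style cipher with numeric key [2,8]: position i shifts by key[i mod 2].
Decoding scczvh: s−2=q, c−8=u, c−2=a, z−8=r, v−2=t, h−8=z.

quartz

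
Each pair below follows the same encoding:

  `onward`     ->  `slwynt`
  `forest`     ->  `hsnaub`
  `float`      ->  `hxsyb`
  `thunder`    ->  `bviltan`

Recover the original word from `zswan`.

o(14)→s(18) and n(13)→l(11) fit y≡7x+24 (mod 26); the inverse of 7 mod 26 is 15. Each letter's alphabet position (a=0..z=25) is mapped through 7·x+24 mod 26 — an affine cipher.
Undoing it on zswan: z(25)→15·(25−24)≡15=p; s(18)→15·(18−24)≡14=o; w(22)→15·(22−24)≡22=w; a(0)→15·(0−24)≡4=e; n(13)→15·(13−24)≡17=r (all mod 26).

power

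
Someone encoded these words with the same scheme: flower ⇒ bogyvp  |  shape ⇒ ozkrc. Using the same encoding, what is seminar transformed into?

bkxswoc

The output letters match the input read backwards, each shifted +10: flower reversed is rewolf. Two steps: reverse the string, then apply a Caesar shift of +10.
On seminar: reverse → ranimes; then shift: r+10=b, a+10=k, n+10=x, i+10=s, m+10=w, e+10=o, s+10=c.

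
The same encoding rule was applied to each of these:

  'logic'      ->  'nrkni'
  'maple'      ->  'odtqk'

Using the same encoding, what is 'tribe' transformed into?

vumgk

In logic: l→n is +2, o→r is +3, g→k is +4, i→n is +5 — the shift increases by 1 each position. Each letter shifts forward by (position + 2), i.e. 2, 3, 4, … — the shift grows by one for each successive letter.
For tribe: t+2=v, r+3=u, i+4=m, b+5=g, e+6=k.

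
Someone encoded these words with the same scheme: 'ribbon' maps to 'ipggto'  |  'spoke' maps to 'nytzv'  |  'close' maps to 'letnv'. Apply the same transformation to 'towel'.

sthve

This is an affine cipher: with a=0,…,z=25, each position x becomes (5x+1) mod 26.
For towel: t(19)→5·19+1≡18=s; o(14)→5·14+1≡19=t; w(22)→5·22+1≡7=h; e(4)→5·4+1≡21=v; l(11)→5·11+1≡4=e (all mod 26).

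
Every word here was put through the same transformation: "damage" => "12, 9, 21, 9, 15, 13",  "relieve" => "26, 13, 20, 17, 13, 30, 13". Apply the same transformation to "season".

d is letter #4 and maps to 12: an offset of 8. Letters become their 1-based position plus 8 (so a→9, b→10, …).
On season: s=19→27, e=5→13, a=1→9, s=19→27, o=15→23, n=14→22.

27, 13, 9, 27, 23, 22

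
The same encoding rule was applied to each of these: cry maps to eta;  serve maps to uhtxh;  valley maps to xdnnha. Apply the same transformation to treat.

vthdv

The shift depends on letter class: consonant c→e is +2, but vowel e→h is +3. Two shifts are in play — +3 for a/e/i/o/u, +2 for every other letter.
Applying it to treat: t(cons)+2=v, r(cons)+2=t, e(vowel)+3=h, a(vowel)+3=d, t(cons)+2=v.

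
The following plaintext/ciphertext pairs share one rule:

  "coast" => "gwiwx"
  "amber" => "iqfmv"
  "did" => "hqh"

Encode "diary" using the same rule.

hqivc

The shift depends on letter class: consonant c→g is +4, but vowel o→w is +8. Two shifts are in play — +8 for a/e/i/o/u, +4 for every other letter.
On diary: d(cons)+4=h, i(vowel)+8=q, a(vowel)+8=i, r(cons)+4=v, y(cons)+4=c.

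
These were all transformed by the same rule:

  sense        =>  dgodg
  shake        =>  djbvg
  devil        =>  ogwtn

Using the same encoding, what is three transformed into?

A repeating key of period 3 is used — shifts +11, +2, +1 over and over.
On three: t+11=e, h+2=j, r+1=s, e+11=p, e+2=g.

ejspg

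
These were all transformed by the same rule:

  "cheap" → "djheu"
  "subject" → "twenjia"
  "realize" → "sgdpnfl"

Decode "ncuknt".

Each letter shifts forward by (position + 1), i.e. 1, 2, 3, … — the shift grows by one for each successive letter.
Reversing it on ncuknt: n−1=m, c−2=a, u−3=r, k−4=g, n−5=i, t−6=n.

margin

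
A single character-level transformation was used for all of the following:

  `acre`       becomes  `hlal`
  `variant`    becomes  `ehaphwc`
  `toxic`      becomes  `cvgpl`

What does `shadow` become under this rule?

bqhmvf

Vowels shift forward by 7 and consonants shift forward by 9.
On shadow: s(cons)+9=b, h(cons)+9=q, a(vowel)+7=h, d(cons)+9=m, o(vowel)+7=v, w(cons)+9=f.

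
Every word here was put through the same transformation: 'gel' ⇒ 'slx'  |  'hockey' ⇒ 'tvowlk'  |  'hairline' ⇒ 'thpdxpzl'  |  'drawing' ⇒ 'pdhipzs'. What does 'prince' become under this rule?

The shift depends on letter class: consonant g→s is +12, but vowel e→l is +7. Two shifts are in play — +7 for a/e/i/o/u, +12 for every other letter.
Applying it to prince: p(cons)+12=b, r(cons)+12=d, i(vowel)+7=p, n(cons)+12=z, c(cons)+12=o, e(vowel)+7=l.

bdpzol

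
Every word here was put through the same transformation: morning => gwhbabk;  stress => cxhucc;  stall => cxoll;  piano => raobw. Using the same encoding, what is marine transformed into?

m(12)→g(6) and o(14)→w(22) fit y≡21x+14 (mod 26); the inverse of 21 mod 26 is 5. This is an affine cipher: with a=0,…,z=25, each position x becomes (21x+14) mod 26.
On marine: m(12)→21·12+14≡6=g; a(0)→21·0+14≡14=o; r(17)→21·17+14≡7=h; i(8)→21·8+14≡0=a; n(13)→21·13+14≡1=b; e(4)→21·4+14≡20=u (all mod 26).

gohabu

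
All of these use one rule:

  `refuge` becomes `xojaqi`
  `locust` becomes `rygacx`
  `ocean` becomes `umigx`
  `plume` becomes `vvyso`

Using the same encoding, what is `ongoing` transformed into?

uxkusrm

It's a Vigenère-style cipher with numeric key [6,10,4]: position i shifts by key[i mod 3].
Applying it to ongoing: o+6=u, n+10=x, g+4=k, o+6=u, i+10=s, n+4=r, g+6=m.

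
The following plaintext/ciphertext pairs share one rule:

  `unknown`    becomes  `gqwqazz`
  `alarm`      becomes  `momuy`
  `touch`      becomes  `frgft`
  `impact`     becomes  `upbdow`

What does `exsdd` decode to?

Shifts by position in unknown: pos 0: u→g (+12), pos 1: n→q (+3), pos 2: k→w (+12), pos 3: n→q (+3) — repeating every 2. The shifts repeat in a cycle of length 2: positions 0,1,… shift by +12, +3, then the pattern repeats.
Undoing it on exsdd: e−12=s, x−3=u, s−12=g, d−3=a, d−12=r.

sugar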